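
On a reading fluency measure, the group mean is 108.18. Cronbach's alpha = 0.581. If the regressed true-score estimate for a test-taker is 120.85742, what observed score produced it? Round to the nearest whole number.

T̂ = ρX + (1 − ρ)μ  ⇒  X = (T̂ − (1 − ρ)μ) / ρ
X = (120.85742 − 0.419 × 108.18) / 0.581 = (120.85742 − 45.32742) / 0.581 = 75.53000 / 0.581 = 130.00

130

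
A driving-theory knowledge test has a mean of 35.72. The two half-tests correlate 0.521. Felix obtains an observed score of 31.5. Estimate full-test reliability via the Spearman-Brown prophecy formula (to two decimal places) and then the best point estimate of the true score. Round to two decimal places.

32.81

Spearman-Brown: ρ = 2r/(1 + r) = 2(0.521)/(1 + 0.521) = 1.0420/1.521 = 0.6851 → 0.69
T̂ = 0.69(31.5) + 0.31(35.72) = 21.735 + 11.0732 = 32.808 → 32.81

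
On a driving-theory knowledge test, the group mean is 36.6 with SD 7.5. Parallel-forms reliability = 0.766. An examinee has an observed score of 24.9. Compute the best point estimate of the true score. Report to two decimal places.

27.64

T̂ = ρX + (1 − ρ)μ
  = 0.766 × 24.9 + 0.234 × 36.6
  = 19.0734 + 8.5644
  = 27.638
  ≈ 27.64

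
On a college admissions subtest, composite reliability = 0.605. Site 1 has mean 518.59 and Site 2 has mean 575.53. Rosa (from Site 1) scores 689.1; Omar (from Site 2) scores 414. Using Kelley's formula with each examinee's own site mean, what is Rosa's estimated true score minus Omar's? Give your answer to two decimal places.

143.94

T̂_Rosa = 0.605(689.1) + 0.395(518.59) = 621.7486
T̂_Omar = 0.605(414) + 0.395(575.53) = 477.8043
Difference = 621.7486 − 477.8043 = 143.9442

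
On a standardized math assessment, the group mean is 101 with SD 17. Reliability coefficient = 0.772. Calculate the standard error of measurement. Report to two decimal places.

8.12

SEM = SD · √(1 − ρ) = 17 × √0.228 = 17 × 0.4775 = 8.117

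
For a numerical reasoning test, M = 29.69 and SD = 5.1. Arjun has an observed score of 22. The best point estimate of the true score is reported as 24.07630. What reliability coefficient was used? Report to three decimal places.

0.730

T̂ = ρX + (1 − ρ)μ  ⇒  T̂ − μ = ρ(X − μ)
ρ = (T̂ − μ)/(X − μ) = (24.07630 − 29.69) / (22 − 29.69) = -5.61370 / -7.69 = 0.73000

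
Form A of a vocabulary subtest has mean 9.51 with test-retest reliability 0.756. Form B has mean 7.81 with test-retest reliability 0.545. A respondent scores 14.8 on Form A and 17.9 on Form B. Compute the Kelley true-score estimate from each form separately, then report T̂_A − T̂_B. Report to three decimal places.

T̂_A = 0.756(14.8) + 0.244(9.51) = 13.50924
T̂_B = 0.545(17.9) + 0.455(7.81) = 13.30905
T̂_A − T̂_B = 0.20019

0.200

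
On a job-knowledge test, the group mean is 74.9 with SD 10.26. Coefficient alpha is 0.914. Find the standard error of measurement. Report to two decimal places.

3.01

SEM = SD · √(1 − ρ) = 10.26 × √0.086 = 10.26 × 0.2933 = 3.009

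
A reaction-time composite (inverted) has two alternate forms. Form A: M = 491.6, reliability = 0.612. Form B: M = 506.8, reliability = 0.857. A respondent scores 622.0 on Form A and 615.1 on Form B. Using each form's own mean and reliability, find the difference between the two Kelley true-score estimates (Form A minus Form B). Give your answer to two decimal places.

-28.21

T̂_A = 0.612(622.0) + 0.388(491.6) = 571.4048
T̂_B = 0.857(615.1) + 0.143(506.8) = 599.6131
T̂_A − T̂_B = -28.2083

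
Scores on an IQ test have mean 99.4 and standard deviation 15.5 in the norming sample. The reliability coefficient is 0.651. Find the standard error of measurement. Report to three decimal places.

SEM = SD · √(1 − ρ) = 15.5 × √0.349 = 15.5 × 0.5908 = 9.1568

9.157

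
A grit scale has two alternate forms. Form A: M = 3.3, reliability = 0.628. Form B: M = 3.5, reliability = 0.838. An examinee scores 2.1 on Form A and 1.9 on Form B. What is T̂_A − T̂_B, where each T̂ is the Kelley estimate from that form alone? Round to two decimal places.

T̂_A = 0.628(2.1) + 0.372(3.3) = 2.5464
T̂_B = 0.838(1.9) + 0.162(3.5) = 2.1592
T̂_A − T̂_B = 0.3872

0.39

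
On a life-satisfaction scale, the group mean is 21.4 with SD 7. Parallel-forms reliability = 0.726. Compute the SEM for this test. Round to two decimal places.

SEM = SD · √(1 − ρ) = 7 × √0.274 = 7 × 0.5235 = 3.664

3.66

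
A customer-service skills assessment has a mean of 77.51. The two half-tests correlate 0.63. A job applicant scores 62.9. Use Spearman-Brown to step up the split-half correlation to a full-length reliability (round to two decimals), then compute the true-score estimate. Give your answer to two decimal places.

66.26

Spearman-Brown: ρ = 2r/(1 + r) = 2(0.63)/(1 + 0.63) = 1.260/1.63 = 0.7730 → 0.77
T̂ = 0.77(62.9) + 0.23(77.51) = 48.433 + 17.8273 = 66.260 → 66.26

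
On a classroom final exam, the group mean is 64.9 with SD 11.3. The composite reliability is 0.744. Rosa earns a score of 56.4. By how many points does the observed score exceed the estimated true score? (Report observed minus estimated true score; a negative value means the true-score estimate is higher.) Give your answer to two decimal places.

-2.18

Regress the observed score toward the mean by the unreliability: T̂ = 0.744·56.4 + 0.256·64.9 = 41.9616 + 16.6144 = 58.5760.
X − T̂ = 56.4 − 58.576 = -2.176 → -2.18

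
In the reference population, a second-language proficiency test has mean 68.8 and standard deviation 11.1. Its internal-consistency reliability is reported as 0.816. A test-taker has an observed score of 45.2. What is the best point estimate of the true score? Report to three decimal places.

49.542

T̂ = 0.816(45.2) + 0.184(68.8) = 36.8832 + 12.6592 = 49.5424 → 49.542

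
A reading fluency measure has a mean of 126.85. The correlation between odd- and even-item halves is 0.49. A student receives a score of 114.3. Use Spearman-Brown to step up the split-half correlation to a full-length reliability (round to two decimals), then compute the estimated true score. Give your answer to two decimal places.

118.57

Spearman-Brown: ρ = 2r/(1 + r) = 2(0.49)/(1 + 0.49) = 0.980/1.49 = 0.6577 → 0.66
T̂ = 0.66(114.3) + 0.34(126.85) = 75.438 + 43.1290 = 118.567 → 118.57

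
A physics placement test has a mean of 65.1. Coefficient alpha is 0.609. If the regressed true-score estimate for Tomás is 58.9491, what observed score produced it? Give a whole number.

T̂ = ρX + (1 − ρ)μ  ⇒  X = (T̂ − (1 − ρ)μ) / ρ
X = (58.9491 − 0.391 × 65.1) / 0.609 = (58.9491 − 25.4541) / 0.609 = 33.4950 / 0.609 = 55.00

55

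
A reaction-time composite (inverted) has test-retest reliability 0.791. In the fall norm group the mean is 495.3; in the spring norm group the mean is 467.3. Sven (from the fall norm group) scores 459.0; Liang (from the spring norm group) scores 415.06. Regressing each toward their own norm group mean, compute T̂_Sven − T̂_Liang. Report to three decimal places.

T̂_Sven = 0.791(459.0) + 0.209(495.3) = 466.58670
T̂_Liang = 0.791(415.06) + 0.209(467.3) = 425.97816
Difference = 466.58670 − 425.97816 = 40.60854

40.609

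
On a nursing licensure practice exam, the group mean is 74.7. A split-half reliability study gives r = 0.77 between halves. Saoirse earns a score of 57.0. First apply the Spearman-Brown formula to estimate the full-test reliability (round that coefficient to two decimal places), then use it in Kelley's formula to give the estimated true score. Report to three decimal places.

Spearman-Brown: ρ = 2r/(1 + r) = 2(0.77)/(1 + 0.77) = 1.540/1.77 = 0.8701 → 0.87
T̂ = 0.87(57.0) + 0.13(74.7) = 49.590 + 9.711 = 59.3010 → 59.301

59.301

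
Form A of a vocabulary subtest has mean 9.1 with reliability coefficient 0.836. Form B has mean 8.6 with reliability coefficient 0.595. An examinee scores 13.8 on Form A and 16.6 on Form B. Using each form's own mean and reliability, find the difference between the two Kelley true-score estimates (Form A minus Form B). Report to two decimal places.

T̂_A = 0.836(13.8) + 0.164(9.1) = 13.0292
T̂_B = 0.595(16.6) + 0.405(8.6) = 13.3600
T̂_A − T̂_B = -0.3308

-0.33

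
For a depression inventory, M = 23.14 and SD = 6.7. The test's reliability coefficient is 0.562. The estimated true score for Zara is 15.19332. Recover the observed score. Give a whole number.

9

T̂ = ρX + (1 − ρ)μ  ⇒  X = (T̂ − (1 − ρ)μ) / ρ
X = (15.19332 − 0.438 × 23.14) / 0.562 = (15.19332 − 10.13532) / 0.562 = 5.05800 / 0.562 = 9.00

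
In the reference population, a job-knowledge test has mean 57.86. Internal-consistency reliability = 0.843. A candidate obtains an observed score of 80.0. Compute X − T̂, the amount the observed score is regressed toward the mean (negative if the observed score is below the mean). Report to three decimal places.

3.476

T̂ = 0.843(80.0) + 0.157(57.86) = 67.4400 + 9.08402 = 76.52402 → 76.5240
X − T̂ = 80.0 − 76.5240 = 3.4760 → 3.476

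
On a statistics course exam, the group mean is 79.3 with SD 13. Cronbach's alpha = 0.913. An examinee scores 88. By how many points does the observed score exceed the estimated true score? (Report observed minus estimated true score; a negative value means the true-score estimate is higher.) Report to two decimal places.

0.76

Regress the observed score toward the mean by the unreliability: T̂ = 0.913·88 + 0.087·79.3 = 80.344 + 6.8991 = 87.2431.
X − T̂ = 88 − 87.243 = 0.757 → 0.76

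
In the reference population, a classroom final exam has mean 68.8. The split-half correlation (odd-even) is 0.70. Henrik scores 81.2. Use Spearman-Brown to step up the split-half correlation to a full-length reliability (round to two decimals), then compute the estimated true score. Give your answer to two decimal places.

Spearman-Brown: ρ = 2r/(1 + r) = 2(0.70)/(1 + 0.70) = 1.400/1.70 = 0.8235 → 0.82
T̂ = 0.82(81.2) + 0.18(68.8) = 66.584 + 12.384 = 78.968 → 78.97

78.97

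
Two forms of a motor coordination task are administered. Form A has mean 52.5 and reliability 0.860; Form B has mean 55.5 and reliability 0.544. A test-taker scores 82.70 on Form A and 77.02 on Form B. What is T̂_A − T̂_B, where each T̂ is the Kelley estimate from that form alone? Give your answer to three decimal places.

T̂_A = 0.860(82.70) + 0.140(52.5) = 78.47200
T̂_B = 0.544(77.02) + 0.456(55.5) = 67.20688
T̂_A − T̂_B = 11.26512

11.265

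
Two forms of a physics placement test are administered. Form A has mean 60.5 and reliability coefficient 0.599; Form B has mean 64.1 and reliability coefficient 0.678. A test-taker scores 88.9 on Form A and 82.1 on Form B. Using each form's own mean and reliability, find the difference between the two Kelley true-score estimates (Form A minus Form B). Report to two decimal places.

1.21

T̂_A = 0.599(88.9) + 0.401(60.5) = 77.5116
T̂_B = 0.678(82.1) + 0.322(64.1) = 76.3040
T̂_A − T̂_B = 1.2076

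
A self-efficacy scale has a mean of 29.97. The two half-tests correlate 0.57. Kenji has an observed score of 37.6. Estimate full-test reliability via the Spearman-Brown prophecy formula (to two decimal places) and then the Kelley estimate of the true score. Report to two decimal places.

Spearman-Brown: ρ = 2r/(1 + r) = 2(0.57)/(1 + 0.57) = 1.140/1.57 = 0.7261 → 0.73
Kelley's formula gives T̂ = 0.73·37.6 + 0.27·29.97 = 27.448 + 8.0919 = 35.540.

35.54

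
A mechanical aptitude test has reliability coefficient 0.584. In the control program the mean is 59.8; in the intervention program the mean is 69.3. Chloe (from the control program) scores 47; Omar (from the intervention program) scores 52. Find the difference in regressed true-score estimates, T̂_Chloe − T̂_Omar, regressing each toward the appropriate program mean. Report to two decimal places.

-6.87

T̂_Chloe = 0.584(47) + 0.416(59.8) = 52.3248
T̂_Omar = 0.584(52) + 0.416(69.3) = 59.1968
Difference = 52.3248 − 59.1968 = -6.8720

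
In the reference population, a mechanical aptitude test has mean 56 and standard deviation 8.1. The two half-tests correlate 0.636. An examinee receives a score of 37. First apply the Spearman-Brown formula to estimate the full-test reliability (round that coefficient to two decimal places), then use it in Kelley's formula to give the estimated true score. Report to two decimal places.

Spearman-Brown: ρ = 2r/(1 + r) = 2(0.636)/(1 + 0.636) = 1.2720/1.636 = 0.7775 → 0.78
Kelley's formula gives T̂ = 0.78·37 + 0.22·56 = 28.86 + 12.32 = 41.180.

41.18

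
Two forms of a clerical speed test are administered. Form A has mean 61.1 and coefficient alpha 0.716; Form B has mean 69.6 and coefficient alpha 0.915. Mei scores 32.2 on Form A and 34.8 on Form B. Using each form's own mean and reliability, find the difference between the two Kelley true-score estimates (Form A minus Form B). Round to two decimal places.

T̂_A = 0.716(32.2) + 0.284(61.1) = 40.4076
T̂_B = 0.915(34.8) + 0.085(69.6) = 37.7580
T̂_A − T̂_B = 2.6496

2.65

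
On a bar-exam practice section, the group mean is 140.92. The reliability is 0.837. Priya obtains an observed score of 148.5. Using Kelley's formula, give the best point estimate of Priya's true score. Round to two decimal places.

T̂ = 0.837(148.5) + 0.163(140.92) = 124.2945 + 22.96996 = 147.264 → 147.26

147.26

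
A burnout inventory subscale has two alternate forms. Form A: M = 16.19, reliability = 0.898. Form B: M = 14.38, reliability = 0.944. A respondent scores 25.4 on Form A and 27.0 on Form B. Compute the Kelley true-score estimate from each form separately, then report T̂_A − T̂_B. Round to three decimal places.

-1.833

T̂_A = 0.898(25.4) + 0.102(16.19) = 24.46058
T̂_B = 0.944(27.0) + 0.056(14.38) = 26.29328
T̂_A − T̂_B = -1.83270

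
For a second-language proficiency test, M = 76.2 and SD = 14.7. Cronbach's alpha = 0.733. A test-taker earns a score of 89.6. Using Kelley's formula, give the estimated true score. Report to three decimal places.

86.022

T̂ = 0.733(89.6) + 0.267(76.2) = 65.6768 + 20.3454 = 86.0222 → 86.022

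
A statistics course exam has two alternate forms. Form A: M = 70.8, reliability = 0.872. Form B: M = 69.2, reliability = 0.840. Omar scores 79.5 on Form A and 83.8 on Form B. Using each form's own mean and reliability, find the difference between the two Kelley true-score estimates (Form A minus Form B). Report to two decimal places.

T̂_A = 0.872(79.5) + 0.128(70.8) = 78.3864
T̂_B = 0.840(83.8) + 0.160(69.2) = 81.4640
T̂_A − T̂_B = -3.0776

-3.08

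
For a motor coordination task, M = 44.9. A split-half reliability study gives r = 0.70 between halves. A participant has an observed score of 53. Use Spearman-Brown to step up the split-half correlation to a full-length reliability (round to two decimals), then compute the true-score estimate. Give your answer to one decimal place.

Spearman-Brown: ρ = 2r/(1 + r) = 2(0.70)/(1 + 0.70) = 1.400/1.70 = 0.8235 → 0.82
T̂ = ρX + (1 − ρ)μ
  = 0.82 × 53 + 0.18 × 44.9
  = 43.46 + 8.082
  = 51.54
  ≈ 51.5

51.5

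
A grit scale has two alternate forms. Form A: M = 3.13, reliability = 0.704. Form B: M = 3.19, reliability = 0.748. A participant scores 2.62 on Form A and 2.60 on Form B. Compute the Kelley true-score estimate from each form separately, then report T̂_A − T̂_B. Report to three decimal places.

0.022

T̂_A = 0.704(2.62) + 0.296(3.13) = 2.77096
T̂_B = 0.748(2.60) + 0.252(3.19) = 2.74868
T̂_A − T̂_B = 0.02228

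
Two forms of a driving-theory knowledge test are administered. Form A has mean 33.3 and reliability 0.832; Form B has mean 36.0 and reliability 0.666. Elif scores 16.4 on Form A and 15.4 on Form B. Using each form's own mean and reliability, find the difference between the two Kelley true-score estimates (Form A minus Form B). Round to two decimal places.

T̂_A = 0.832(16.4) + 0.168(33.3) = 19.2392
T̂_B = 0.666(15.4) + 0.334(36.0) = 22.2804
T̂_A − T̂_B = -3.0412

-3.04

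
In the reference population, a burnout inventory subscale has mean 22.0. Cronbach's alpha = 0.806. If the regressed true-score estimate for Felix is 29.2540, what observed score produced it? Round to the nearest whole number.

31

T̂ = ρX + (1 − ρ)μ  ⇒  X = (T̂ − (1 − ρ)μ) / ρ
X = (29.2540 − 0.194 × 22.0) / 0.806 = (29.2540 − 4.2680) / 0.806 = 24.9860 / 0.806 = 31.00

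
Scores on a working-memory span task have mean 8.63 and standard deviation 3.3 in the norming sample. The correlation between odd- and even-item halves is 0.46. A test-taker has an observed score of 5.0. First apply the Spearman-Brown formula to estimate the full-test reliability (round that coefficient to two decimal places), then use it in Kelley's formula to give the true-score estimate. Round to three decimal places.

6.343

Spearman-Brown: ρ = 2r/(1 + r) = 2(0.46)/(1 + 0.46) = 0.920/1.46 = 0.6301 → 0.63
T̂ = 0.63(5.0) + 0.37(8.63) = 3.150 + 3.1931 = 6.3431 → 6.343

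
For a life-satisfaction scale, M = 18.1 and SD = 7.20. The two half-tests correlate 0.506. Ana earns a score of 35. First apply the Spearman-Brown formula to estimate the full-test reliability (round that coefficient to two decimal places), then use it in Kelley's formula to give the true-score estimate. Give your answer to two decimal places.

Spearman-Brown: ρ = 2r/(1 + r) = 2(0.506)/(1 + 0.506) = 1.0120/1.506 = 0.6720 → 0.67
T̂ = 0.67(35) + 0.33(18.1) = 23.45 + 5.973 = 29.423 → 29.42

29.42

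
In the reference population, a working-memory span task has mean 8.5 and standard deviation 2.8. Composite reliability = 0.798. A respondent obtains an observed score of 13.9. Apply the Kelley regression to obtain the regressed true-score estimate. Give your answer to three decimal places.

T̂ = ρX + (1 − ρ)μ
  = 0.798 × 13.9 + 0.202 × 8.5
  = 11.0922 + 1.7170
  = 12.8092
  ≈ 12.809

12.809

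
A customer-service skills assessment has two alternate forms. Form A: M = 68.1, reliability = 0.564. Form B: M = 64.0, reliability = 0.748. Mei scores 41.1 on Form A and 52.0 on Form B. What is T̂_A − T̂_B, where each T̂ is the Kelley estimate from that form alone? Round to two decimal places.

T̂_A = 0.564(41.1) + 0.436(68.1) = 52.8720
T̂_B = 0.748(52.0) + 0.252(64.0) = 55.0240
T̂_A − T̂_B = -2.1520

-2.15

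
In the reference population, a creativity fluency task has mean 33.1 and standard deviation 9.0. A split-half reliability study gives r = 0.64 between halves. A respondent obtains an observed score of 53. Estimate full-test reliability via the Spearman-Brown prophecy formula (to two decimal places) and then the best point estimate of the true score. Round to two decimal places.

48.62

Spearman-Brown: ρ = 2r/(1 + r) = 2(0.64)/(1 + 0.64) = 1.280/1.64 = 0.7805 → 0.78
T̂ = ρX + (1 − ρ)μ
  = 0.78 × 53 + 0.22 × 33.1
  = 41.34 + 7.282
  = 48.622
  ≈ 48.62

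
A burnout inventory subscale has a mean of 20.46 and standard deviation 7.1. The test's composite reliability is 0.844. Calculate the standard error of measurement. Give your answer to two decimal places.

SEM = SD · √(1 − ρ) = 7.1 × √0.156 = 7.1 × 0.3950 = 2.804

2.80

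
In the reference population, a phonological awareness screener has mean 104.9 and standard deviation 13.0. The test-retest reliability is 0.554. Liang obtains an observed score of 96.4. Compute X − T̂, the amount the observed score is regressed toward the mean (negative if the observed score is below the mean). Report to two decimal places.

-3.79

T̂ = 0.554(96.4) + 0.446(104.9) = 53.4056 + 46.7854 = 100.1910 → 100.191
X − T̂ = 96.4 − 100.191 = -3.791 → -3.79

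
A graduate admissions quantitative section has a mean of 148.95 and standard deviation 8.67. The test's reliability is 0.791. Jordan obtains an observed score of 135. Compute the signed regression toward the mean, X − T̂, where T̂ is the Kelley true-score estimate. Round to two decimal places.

-2.92

T̂ = ρX + (1 − ρ)μ
  = 0.791 × 135 + 0.209 × 148.95
  = 106.785 + 31.13055
  = 137.9155
  ≈ 137.916
X − T̂ = 135 − 137.916 = -2.916 → -2.92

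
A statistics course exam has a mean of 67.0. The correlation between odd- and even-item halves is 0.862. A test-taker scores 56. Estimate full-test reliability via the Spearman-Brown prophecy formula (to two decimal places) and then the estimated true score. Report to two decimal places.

56.77

Spearman-Brown: ρ = 2r/(1 + r) = 2(0.862)/(1 + 0.862) = 1.7240/1.862 = 0.9259 → 0.93
T̂ = ρX + (1 − ρ)μ
  = 0.93 × 56 + 0.07 × 67.0
  = 52.08 + 4.690
  = 56.770
  ≈ 56.77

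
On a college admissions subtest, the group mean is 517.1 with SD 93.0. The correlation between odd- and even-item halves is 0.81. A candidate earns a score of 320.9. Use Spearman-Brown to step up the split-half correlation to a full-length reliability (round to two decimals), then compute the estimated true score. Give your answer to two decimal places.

Spearman-Brown: ρ = 2r/(1 + r) = 2(0.81)/(1 + 0.81) = 1.620/1.81 = 0.8950 → 0.90
T̂ = ρX + (1 − ρ)μ
  = 0.90 × 320.9 + 0.10 × 517.1
  = 288.810 + 51.710
  = 340.520
  ≈ 340.52

340.52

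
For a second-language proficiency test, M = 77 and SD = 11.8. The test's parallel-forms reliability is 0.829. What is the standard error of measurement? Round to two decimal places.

SEM = SD · √(1 − ρ) = 11.8 × √0.171 = 11.8 × 0.4135 = 4.880

4.88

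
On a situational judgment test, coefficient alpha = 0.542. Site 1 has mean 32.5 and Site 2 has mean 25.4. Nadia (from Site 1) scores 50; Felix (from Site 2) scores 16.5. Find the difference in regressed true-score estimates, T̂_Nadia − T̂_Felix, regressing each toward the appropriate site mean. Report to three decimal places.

T̂_Nadia = 0.542(50) + 0.458(32.5) = 41.98500
T̂_Felix = 0.542(16.5) + 0.458(25.4) = 20.57620
Difference = 41.98500 − 20.57620 = 21.40880

21.409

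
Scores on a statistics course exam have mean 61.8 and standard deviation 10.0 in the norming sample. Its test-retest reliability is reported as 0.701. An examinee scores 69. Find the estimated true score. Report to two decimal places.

T̂ = ρX + (1 − ρ)μ
  = 0.701 × 69 + 0.299 × 61.8
  = 48.369 + 18.4782
  = 66.847
  ≈ 66.85

66.85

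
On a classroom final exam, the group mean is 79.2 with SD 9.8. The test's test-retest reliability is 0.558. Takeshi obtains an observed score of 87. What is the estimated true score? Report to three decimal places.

83.552

T̂ = ρX + (1 − ρ)μ
  = 0.558 × 87 + 0.442 × 79.2
  = 48.546 + 35.0064
  = 83.5524
  ≈ 83.552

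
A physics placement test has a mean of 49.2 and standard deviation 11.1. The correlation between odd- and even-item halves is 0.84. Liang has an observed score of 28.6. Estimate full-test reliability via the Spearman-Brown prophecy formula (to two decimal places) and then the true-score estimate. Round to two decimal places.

Spearman-Brown: ρ = 2r/(1 + r) = 2(0.84)/(1 + 0.84) = 1.680/1.84 = 0.9130 → 0.91
T̂ = 0.91(28.6) + 0.09(49.2) = 26.026 + 4.428 = 30.454 → 30.45

30.45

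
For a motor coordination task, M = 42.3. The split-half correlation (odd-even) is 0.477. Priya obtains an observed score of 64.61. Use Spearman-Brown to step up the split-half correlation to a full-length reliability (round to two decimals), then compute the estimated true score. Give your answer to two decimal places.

56.80

Spearman-Brown: ρ = 2r/(1 + r) = 2(0.477)/(1 + 0.477) = 0.9540/1.477 = 0.6459 → 0.65
Weight the observed score by reliability and the mean by (1 − reliability): T̂ = 0.65·64.61 + 0.35·42.3 = 41.9965 + 14.805 = 56.802.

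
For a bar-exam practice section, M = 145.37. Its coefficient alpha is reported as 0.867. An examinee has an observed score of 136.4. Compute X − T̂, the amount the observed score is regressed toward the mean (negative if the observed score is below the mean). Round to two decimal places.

-1.19

T̂ = 0.867(136.4) + 0.133(145.37) = 118.2588 + 19.33421 = 137.5930 → 137.593
X − T̂ = 136.4 − 137.593 = -1.193 → -1.19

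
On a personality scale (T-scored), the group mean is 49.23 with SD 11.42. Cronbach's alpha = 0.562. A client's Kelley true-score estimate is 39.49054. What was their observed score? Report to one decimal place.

T̂ = ρX + (1 − ρ)μ  ⇒  X = (T̂ − (1 − ρ)μ) / ρ
X = (39.49054 − 0.438 × 49.23) / 0.562 = (39.49054 − 21.56274) / 0.562 = 17.92780 / 0.562 = 31.900

31.9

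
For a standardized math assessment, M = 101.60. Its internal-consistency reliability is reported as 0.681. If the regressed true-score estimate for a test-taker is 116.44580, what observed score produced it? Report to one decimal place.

123.4

T̂ = ρX + (1 − ρ)μ  ⇒  X = (T̂ − (1 − ρ)μ) / ρ
X = (116.44580 − 0.319 × 101.60) / 0.681 = (116.44580 − 32.41040) / 0.681 = 84.03540 / 0.681 = 123.400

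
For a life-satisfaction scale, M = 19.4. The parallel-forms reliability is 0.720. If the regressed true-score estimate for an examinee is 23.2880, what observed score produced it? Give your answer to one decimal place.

24.8

T̂ = ρX + (1 − ρ)μ  ⇒  X = (T̂ − (1 − ρ)μ) / ρ
X = (23.2880 − 0.280 × 19.4) / 0.720 = (23.2880 − 5.4320) / 0.720 = 17.8560 / 0.720 = 24.800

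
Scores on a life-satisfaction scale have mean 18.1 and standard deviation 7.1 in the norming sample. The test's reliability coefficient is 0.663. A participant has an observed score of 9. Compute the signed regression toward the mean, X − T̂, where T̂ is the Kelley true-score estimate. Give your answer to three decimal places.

-3.067

T̂ = 0.663(9) + 0.337(18.1) = 5.967 + 6.0997 = 12.06670 → 12.0667
X − T̂ = 9 − 12.0667 = -3.0667 → -3.067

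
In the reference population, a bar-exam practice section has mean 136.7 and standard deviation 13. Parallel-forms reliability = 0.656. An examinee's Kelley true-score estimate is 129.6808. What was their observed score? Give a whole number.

126

T̂ = ρX + (1 − ρ)μ  ⇒  X = (T̂ − (1 − ρ)μ) / ρ
X = (129.6808 − 0.344 × 136.7) / 0.656 = (129.6808 − 47.0248) / 0.656 = 82.6560 / 0.656 = 126.00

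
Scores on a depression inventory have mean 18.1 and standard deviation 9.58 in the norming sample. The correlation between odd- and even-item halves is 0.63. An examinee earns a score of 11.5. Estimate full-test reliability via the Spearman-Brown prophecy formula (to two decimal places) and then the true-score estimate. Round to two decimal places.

Spearman-Brown: ρ = 2r/(1 + r) = 2(0.63)/(1 + 0.63) = 1.260/1.63 = 0.7730 → 0.77
T̂ = 0.77(11.5) + 0.23(18.1) = 8.855 + 4.163 = 13.018 → 13.02

13.02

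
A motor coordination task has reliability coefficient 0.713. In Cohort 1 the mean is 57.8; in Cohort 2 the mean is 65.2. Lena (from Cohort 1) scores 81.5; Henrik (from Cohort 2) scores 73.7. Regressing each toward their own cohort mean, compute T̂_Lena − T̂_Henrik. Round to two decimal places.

3.44

T̂_Lena = 0.713(81.5) + 0.287(57.8) = 74.6981
T̂_Henrik = 0.713(73.7) + 0.287(65.2) = 71.2605
Difference = 74.6981 − 71.2605 = 3.4376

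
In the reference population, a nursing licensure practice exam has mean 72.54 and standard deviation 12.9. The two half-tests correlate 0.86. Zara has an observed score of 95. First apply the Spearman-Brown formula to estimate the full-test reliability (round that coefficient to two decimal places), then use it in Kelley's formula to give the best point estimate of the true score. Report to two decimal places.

Spearman-Brown: ρ = 2r/(1 + r) = 2(0.86)/(1 + 0.86) = 1.720/1.86 = 0.9247 → 0.92
T̂ = 0.92(95) + 0.08(72.54) = 87.40 + 5.8032 = 93.203 → 93.20

93.20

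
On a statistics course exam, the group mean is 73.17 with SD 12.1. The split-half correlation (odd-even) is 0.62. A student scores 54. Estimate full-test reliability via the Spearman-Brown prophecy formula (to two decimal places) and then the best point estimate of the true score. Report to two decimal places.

Spearman-Brown: ρ = 2r/(1 + r) = 2(0.62)/(1 + 0.62) = 1.240/1.62 = 0.7654 → 0.77
T̂ = ρX + (1 − ρ)μ
  = 0.77 × 54 + 0.23 × 73.17
  = 41.58 + 16.8291
  = 58.409
  ≈ 58.41

58.41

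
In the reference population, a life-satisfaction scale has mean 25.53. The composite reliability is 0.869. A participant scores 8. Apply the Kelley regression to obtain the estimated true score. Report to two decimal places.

T̂ = ρX + (1 − ρ)μ
  = 0.869 × 8 + 0.131 × 25.53
  = 6.952 + 3.34443
  = 10.296
  ≈ 10.30

10.30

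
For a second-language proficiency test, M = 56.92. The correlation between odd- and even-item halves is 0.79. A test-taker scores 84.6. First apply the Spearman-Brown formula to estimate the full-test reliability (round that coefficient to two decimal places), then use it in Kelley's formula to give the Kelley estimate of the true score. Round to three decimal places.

81.278

Spearman-Brown: ρ = 2r/(1 + r) = 2(0.79)/(1 + 0.79) = 1.580/1.79 = 0.8827 → 0.88
T̂ = 0.88(84.6) + 0.12(56.92) = 74.448 + 6.8304 = 81.2784 → 81.278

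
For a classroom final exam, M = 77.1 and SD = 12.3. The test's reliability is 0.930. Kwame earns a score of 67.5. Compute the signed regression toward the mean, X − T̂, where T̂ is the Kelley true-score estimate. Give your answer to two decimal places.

-0.67

Regress the observed score toward the mean by the unreliability: T̂ = 0.930·67.5 + 0.070·77.1 = 62.7750 + 5.3970 = 68.1720.
X − T̂ = 67.5 − 68.172 = -0.672 → -0.67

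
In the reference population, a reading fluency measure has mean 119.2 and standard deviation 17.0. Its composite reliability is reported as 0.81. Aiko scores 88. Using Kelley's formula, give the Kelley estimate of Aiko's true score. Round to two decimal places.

93.93

T̂ = 0.81(88) + 0.19(119.2) = 71.28 + 22.648 = 93.928 → 93.93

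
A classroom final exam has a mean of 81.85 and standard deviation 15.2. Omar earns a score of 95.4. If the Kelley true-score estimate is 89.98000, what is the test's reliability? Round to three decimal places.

0.600

T̂ = ρX + (1 − ρ)μ  ⇒  T̂ − μ = ρ(X − μ)
ρ = (T̂ − μ)/(X − μ) = (89.98000 − 81.85) / (95.4 − 81.85) = 8.13000 / 13.55 = 0.60000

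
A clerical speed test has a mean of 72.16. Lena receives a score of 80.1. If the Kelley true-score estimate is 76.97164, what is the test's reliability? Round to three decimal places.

T̂ = ρX + (1 − ρ)μ  ⇒  T̂ − μ = ρ(X − μ)
ρ = (T̂ − μ)/(X − μ) = (76.97164 − 72.16) / (80.1 − 72.16) = 4.81164 / 7.94 = 0.60600

0.606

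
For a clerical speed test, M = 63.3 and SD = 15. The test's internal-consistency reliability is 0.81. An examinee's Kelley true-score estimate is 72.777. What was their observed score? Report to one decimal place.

T̂ = ρX + (1 − ρ)μ  ⇒  X = (T̂ − (1 − ρ)μ) / ρ
X = (72.777 − 0.19 × 63.3) / 0.81 = (72.777 − 12.027) / 0.81 = 60.750 / 0.81 = 75.000

75.0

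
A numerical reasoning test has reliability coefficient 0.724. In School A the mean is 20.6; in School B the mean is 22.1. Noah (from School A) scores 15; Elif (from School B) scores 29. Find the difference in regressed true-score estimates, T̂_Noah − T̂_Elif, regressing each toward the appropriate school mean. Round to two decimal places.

T̂_Noah = 0.724(15) + 0.276(20.6) = 16.5456
T̂_Elif = 0.724(29) + 0.276(22.1) = 27.0956
Difference = 16.5456 − 27.0956 = -10.5500

-10.55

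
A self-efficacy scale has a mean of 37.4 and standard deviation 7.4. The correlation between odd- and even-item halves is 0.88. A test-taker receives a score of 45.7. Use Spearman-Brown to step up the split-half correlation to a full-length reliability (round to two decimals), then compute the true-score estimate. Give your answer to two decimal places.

Spearman-Brown: ρ = 2r/(1 + r) = 2(0.88)/(1 + 0.88) = 1.760/1.88 = 0.9362 → 0.94
Regress the observed score toward the mean by the unreliability: T̂ = 0.94·45.7 + 0.06·37.4 = 42.958 + 2.244 = 45.202.

45.20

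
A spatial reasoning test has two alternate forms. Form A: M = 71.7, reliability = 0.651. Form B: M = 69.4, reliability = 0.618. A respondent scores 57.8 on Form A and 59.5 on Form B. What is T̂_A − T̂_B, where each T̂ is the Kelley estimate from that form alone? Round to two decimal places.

T̂_A = 0.651(57.8) + 0.349(71.7) = 62.6511
T̂_B = 0.618(59.5) + 0.382(69.4) = 63.2818
T̂_A − T̂_B = -0.6307

-0.63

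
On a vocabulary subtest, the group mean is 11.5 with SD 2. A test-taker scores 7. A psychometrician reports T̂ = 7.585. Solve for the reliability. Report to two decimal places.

0.87

T̂ = ρX + (1 − ρ)μ  ⇒  T̂ − μ = ρ(X − μ)
ρ = (T̂ − μ)/(X − μ) = (7.585 − 11.5) / (7 − 11.5) = -3.915 / -4.5 = 0.8700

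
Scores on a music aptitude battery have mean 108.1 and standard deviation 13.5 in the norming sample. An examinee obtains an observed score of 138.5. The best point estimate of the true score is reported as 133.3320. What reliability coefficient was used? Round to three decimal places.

0.830

T̂ = ρX + (1 − ρ)μ  ⇒  T̂ − μ = ρ(X − μ)
ρ = (T̂ − μ)/(X − μ) = (133.3320 − 108.1) / (138.5 − 108.1) = 25.2320 / 30.4 = 0.83000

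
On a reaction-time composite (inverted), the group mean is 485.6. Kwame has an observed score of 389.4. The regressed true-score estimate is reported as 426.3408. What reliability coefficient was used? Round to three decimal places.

T̂ = ρX + (1 − ρ)μ  ⇒  T̂ − μ = ρ(X − μ)
ρ = (T̂ − μ)/(X − μ) = (426.3408 − 485.6) / (389.4 − 485.6) = -59.2592 / -96.2 = 0.61600

0.616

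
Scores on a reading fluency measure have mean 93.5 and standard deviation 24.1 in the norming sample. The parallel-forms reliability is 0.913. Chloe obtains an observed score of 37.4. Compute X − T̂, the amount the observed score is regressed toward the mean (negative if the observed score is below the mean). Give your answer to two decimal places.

T̂ = 0.913(37.4) + 0.087(93.5) = 34.1462 + 8.1345 = 42.2807 → 42.281
X − T̂ = 37.4 − 42.281 = -4.881 → -4.88

-4.88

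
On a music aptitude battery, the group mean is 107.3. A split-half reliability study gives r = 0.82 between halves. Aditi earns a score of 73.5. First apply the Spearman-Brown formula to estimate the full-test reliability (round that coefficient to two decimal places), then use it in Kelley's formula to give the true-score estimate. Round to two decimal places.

76.88

Spearman-Brown: ρ = 2r/(1 + r) = 2(0.82)/(1 + 0.82) = 1.640/1.82 = 0.9011 → 0.90
Weight the observed score by reliability and the mean by (1 − reliability): T̂ = 0.90·73.5 + 0.10·107.3 = 66.150 + 10.730 = 76.880.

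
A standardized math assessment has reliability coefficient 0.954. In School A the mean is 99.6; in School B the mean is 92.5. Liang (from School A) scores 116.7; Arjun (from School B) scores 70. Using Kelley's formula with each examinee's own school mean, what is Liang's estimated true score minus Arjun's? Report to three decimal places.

44.878

T̂_Liang = 0.954(116.7) + 0.046(99.6) = 115.91340
T̂_Arjun = 0.954(70) + 0.046(92.5) = 71.03500
Difference = 115.91340 − 71.03500 = 44.87840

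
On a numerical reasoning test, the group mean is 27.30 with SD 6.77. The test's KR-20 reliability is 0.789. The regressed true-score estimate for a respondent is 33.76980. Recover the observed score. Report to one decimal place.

T̂ = ρX + (1 − ρ)μ  ⇒  X = (T̂ − (1 − ρ)μ) / ρ
X = (33.76980 − 0.211 × 27.30) / 0.789 = (33.76980 − 5.76030) / 0.789 = 28.00950 / 0.789 = 35.500

35.5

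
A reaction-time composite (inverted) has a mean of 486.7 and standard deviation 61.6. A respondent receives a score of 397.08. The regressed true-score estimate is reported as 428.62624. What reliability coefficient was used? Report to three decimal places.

0.648

T̂ = ρX + (1 − ρ)μ  ⇒  T̂ − μ = ρ(X − μ)
ρ = (T̂ − μ)/(X − μ) = (428.62624 − 486.7) / (397.08 − 486.7) = -58.07376 / -89.62 = 0.64800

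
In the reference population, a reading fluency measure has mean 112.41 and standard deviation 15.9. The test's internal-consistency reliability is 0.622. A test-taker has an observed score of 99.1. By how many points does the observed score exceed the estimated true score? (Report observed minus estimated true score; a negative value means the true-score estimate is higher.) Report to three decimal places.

T̂ = 0.622(99.1) + 0.378(112.41) = 61.6402 + 42.49098 = 104.13118 → 104.1312
X − T̂ = 99.1 − 104.1312 = -5.0312 → -5.031

-5.031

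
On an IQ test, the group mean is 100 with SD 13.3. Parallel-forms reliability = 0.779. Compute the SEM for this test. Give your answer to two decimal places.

6.25

SEM = SD · √(1 − ρ) = 13.3 × √0.221 = 13.3 × 0.4701 = 6.252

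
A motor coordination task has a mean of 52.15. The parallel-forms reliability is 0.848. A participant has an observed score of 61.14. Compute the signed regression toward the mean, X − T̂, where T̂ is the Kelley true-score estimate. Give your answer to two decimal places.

T̂ = ρX + (1 − ρ)μ
  = 0.848 × 61.14 + 0.152 × 52.15
  = 51.84672 + 7.92680
  = 59.7735
  ≈ 59.774
X − T̂ = 61.14 − 59.774 = 1.366 → 1.37

1.37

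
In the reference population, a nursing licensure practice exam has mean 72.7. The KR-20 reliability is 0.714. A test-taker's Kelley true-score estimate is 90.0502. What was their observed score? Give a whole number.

T̂ = ρX + (1 − ρ)μ  ⇒  X = (T̂ − (1 − ρ)μ) / ρ
X = (90.0502 − 0.286 × 72.7) / 0.714 = (90.0502 − 20.7922) / 0.714 = 69.2580 / 0.714 = 97.00

97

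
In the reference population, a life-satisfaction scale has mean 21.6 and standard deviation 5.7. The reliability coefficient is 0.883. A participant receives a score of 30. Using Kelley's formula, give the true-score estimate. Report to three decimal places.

T̂ = ρX + (1 − ρ)μ
  = 0.883 × 30 + 0.117 × 21.6
  = 26.490 + 2.5272
  = 29.0172
  ≈ 29.017

29.017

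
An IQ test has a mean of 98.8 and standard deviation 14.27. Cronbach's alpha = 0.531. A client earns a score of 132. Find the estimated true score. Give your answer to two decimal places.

Weight the observed score by reliability and the mean by (1 − reliability): T̂ = 0.531·132 + 0.469·98.8 = 70.092 + 46.3372 = 116.429.

116.43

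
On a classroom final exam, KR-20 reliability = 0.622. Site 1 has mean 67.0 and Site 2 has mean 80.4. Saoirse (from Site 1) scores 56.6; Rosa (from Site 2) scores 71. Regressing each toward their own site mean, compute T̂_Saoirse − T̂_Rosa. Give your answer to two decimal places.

T̂_Saoirse = 0.622(56.6) + 0.378(67.0) = 60.5312
T̂_Rosa = 0.622(71) + 0.378(80.4) = 74.5532
Difference = 60.5312 − 74.5532 = -14.0220

-14.02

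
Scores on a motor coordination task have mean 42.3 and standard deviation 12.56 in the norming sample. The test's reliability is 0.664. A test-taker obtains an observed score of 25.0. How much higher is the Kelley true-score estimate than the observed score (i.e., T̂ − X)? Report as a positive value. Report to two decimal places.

T̂ = ρX + (1 − ρ)μ
  = 0.664 × 25.0 + 0.336 × 42.3
  = 16.6000 + 14.2128
  = 30.8128
  ≈ 30.813
T̂ − X = 30.813 − 25.0 = 5.813 → 5.81

5.81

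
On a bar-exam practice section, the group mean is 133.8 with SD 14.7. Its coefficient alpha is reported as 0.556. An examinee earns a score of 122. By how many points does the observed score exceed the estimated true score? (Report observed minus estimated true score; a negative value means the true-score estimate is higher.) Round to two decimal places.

T̂ = 0.556(122) + 0.444(133.8) = 67.832 + 59.4072 = 127.2392 → 127.239
X − T̂ = 122 − 127.239 = -5.239 → -5.24

-5.24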